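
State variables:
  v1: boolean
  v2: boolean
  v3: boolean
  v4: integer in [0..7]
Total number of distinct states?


State space = product of domain sizes of all variables.
Domain sizes:
  v1 (boolean): 2
  v2 (boolean): 2
  v3 (boolean): 2
  v4 (integer in [0..7]): 8
Product = 2 * 2 * 2 * 8 = 64

64


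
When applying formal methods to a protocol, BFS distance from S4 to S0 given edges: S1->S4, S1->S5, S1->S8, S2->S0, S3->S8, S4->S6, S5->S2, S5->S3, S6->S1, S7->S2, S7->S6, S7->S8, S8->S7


BFS layer-by-layer from S4:
  dist 0: {S4}
  dist 1: {S6}
  dist 2: {S1}
  dist 3: {S5, S8}
  dist 4: {S2, S3, S7}
  dist 5: {S0}
  -> S0 reached at distance 5
Shortest path length = 5

5


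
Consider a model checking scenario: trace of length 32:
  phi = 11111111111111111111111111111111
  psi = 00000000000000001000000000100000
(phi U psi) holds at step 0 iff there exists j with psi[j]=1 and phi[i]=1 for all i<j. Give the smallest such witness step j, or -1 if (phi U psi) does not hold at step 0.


(phi U psi) at 0: need smallest j with psi[j]=1 and phi[i]=1 for all i in [0,j).
Scan from step 0:
  step 0: phi=1, psi=0 -> continue
  step 1: phi=1, psi=0 -> continue
  step 2: phi=1, psi=0 -> continue
  step 3: phi=1, psi=0 -> continue
  step 16: psi=1 and phi held for [0,16) -> witness found
Witness step = 16

16


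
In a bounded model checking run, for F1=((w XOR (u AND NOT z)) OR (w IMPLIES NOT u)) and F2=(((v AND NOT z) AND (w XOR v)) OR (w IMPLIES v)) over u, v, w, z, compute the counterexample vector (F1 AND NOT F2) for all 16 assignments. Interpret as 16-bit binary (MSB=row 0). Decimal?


F1 = ((w XOR (u AND NOT z)) OR (w IMPLIES NOT u))
F2 = (((v AND NOT z) AND (w XOR v)) OR (w IMPLIES v))
Counterexample to F1=>F2 is where F1=1 and F2=0.
Evaluate each row (bits = u,v,w,z, MSB first):
  row 0 [0000]: F1=1 F2=1 -> F1&~F2 -> 0
  row 1 [0001]: F1=1 F2=1 -> F1&~F2 -> 0
  row 2 [0010]: F1=1 F2=0 -> F1&~F2 -> 1
  row 3 [0011]: F1=1 F2=0 -> F1&~F2 -> 1
  row 4 [0100]: F1=1 F2=1 -> F1&~F2 -> 0
  row 5 [0101]: F1=1 F2=1 -> F1&~F2 -> 0
  row 6 [0110]: F1=1 F2=1 -> F1&~F2 -> 0
  row 7 [0111]: F1=1 F2=1 -> F1&~F2 -> 0
  row 8 [1000]: F1=1 F2=1 -> F1&~F2 -> 0
  row 9 [1001]: F1=1 F2=1 -> F1&~F2 -> 0
  row 10 [1010]: F1=0 F2=0 -> F1&~F2 -> 0
  row 11 [1011]: F1=1 F2=0 -> F1&~F2 -> 1
  row 12 [1100]: F1=1 F2=1 -> F1&~F2 -> 0
  row 13 [1101]: F1=1 F2=1 -> F1&~F2 -> 0
  row 14 [1110]: F1=0 F2=1 -> F1&~F2 -> 0
  row 15 [1111]: F1=1 F2=1 -> F1&~F2 -> 0
Full result column, 4 rows per line (u,v fixed per line; w,z runs 00..11 left to right):
  rows 0-3 [u,v=00]: 0011  = hex 3
  rows 4-7 [u,v=01]: 0000  = hex 0
  rows 8-11 [u,v=10]: 0001  = hex 1
  rows 12-15 [u,v=11]: 0000  = hex 0
Counterexample vector (row 0 .. row 15) = 0011000000010000
Output column grouped in 4s = 0011 0000 0001 0000 = 0x3010
Convert to decimal digit by digit (value = value*16 + digit):
  3 -> 3
  3*16 + 0 = 48
  48*16 + 1 = 769
  769*16 + 0 = 12304
Decimal = 12304

12304


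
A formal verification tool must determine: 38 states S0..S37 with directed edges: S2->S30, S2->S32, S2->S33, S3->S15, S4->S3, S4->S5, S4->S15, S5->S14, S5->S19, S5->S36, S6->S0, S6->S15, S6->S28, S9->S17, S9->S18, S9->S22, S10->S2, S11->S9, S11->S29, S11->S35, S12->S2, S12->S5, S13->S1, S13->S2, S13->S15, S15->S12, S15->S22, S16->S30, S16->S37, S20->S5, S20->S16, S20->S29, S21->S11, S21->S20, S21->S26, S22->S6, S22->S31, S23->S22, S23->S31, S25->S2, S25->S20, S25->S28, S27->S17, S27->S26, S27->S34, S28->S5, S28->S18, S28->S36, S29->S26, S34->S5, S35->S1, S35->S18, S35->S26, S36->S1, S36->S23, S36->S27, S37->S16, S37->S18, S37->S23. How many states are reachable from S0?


BFS from S0:
  layer 0: {S0}
Reachable set: {S0}
Count = 1

1


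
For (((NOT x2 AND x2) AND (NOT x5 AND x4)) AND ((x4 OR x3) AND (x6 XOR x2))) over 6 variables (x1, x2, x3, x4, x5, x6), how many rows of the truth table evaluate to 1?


Formula: (((NOT x2 AND x2) AND (NOT x5 AND x4)) AND ((x4 OR x3) AND (x6 XOR x2))) over 6 vars (64 rows)
Evaluate each row (x1, x2, x3, x4, x5, x6 as bits, MSB first):
  row 0 [000000]: (((NOT 0 AND 0) AND (NOT 0 AND 0)) AND ((0 OR 0) AND (0 XOR 0))) -> 0
  row 1 [000001]: (((NOT 0 AND 0) AND (NOT 0 AND 0)) AND ((0 OR 0) AND (1 XOR 0))) -> 0
  row 2 [000010]: (((NOT 0 AND 0) AND (NOT 1 AND 0)) AND ((0 OR 0) AND (0 XOR 0))) -> 0
  row 3 [000011]: (((NOT 0 AND 0) AND (NOT 1 AND 0)) AND ((0 OR 0) AND (1 XOR 0))) -> 0
  row 4 [000100]: (((NOT 0 AND 0) AND (NOT 0 AND 1)) AND ((1 OR 0) AND (0 XOR 0))) -> 0
  (every remaining row is evaluated the same way; all 64 results are listed next)
Full result column, 8 rows per line (x1,x2,x3 fixed per line; x4,x5,x6 runs 000..111 left to right):
  rows 0-7 [x1,x2,x3=000]: 00000000  (ones: 0)
  rows 8-15 [x1,x2,x3=001]: 00000000  (ones: 0)
  rows 16-23 [x1,x2,x3=010]: 00000000  (ones: 0)
  rows 24-31 [x1,x2,x3=011]: 00000000  (ones: 0)
  rows 32-39 [x1,x2,x3=100]: 00000000  (ones: 0)
  rows 40-47 [x1,x2,x3=101]: 00000000  (ones: 0)
  rows 48-55 [x1,x2,x3=110]: 00000000  (ones: 0)
  rows 56-63 [x1,x2,x3=111]: 00000000  (ones: 0)
Count of 1-rows = 0+0+0+0+0+0+0+0 = 0

0


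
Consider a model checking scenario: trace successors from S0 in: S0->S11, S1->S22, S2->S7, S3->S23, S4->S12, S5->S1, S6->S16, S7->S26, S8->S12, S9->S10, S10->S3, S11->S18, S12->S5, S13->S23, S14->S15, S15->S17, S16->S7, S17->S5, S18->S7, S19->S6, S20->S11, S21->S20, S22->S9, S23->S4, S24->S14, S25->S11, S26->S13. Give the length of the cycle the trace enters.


Trace from S0 until a state repeats:
  S0 -> S11 -> S18 -> S7 -> S26 -> S13 -> S23 -> S4 -> S12 -> S5 -> S1 -> S22 -> S9 -> S10 -> S3 -> S23
S23 first seen at step 6, revisited at step 15.
Cycle length = 15 - 6 = 9

9


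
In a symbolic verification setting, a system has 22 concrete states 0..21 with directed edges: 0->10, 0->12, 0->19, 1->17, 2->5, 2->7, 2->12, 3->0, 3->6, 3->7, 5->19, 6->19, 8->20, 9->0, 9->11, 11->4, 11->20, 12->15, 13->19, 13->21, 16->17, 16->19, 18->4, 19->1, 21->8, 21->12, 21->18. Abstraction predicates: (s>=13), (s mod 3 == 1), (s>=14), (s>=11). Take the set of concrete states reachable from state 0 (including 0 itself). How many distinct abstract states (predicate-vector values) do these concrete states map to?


BFS from 0:
Concrete reachable: {0, 1, 10, 12, 15, 17, 19}
Abstract via predicates (s>=13), (s mod 3 == 1), (s>=14), (s>=11):
  (0,0,0,0) <- {0}
  (0,0,0,1) <- {12}
  (0,1,0,0) <- {1, 10}
  (1,0,1,1) <- {15, 17}
  (1,1,1,1) <- {19}
Distinct abstract states = 5

5


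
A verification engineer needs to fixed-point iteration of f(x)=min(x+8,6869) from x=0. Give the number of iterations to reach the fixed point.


Step 1: x=0, cap=6869, increment=8
Step 2: x grows by 8 each step until capped at 6869; fixed point is x=6869
Step 3: iterations = ceil(6869/8) = 859

859


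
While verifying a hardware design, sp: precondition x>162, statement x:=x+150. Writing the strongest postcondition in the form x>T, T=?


Formula: sp(P, x:=E) = exists old_x. (x = E[old_x/x]) AND P[old_x/x] (old_x is the value of x before the assignment; eliminate old_x by solving x = E[old_x/x] for old_x)
Step 1: Precondition P: x>162, i.e. old_x > 162
Step 2: Assignment gives x = old_x + 150, so old_x = x - 150
Step 3: Substitute into P: x - 150 > 162
Step 4: Simplify: x > 162+150 = 312

312


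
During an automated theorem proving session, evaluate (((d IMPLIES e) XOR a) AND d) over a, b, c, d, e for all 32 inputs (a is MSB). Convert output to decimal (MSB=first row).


Formula: (((d IMPLIES e) XOR a) AND d) over a, b, c, d, e (32 rows)
Evaluate each row (bits = a,b,c,d,e, MSB first):
  row 0 [00000]: (((0 IMPLIES 0) XOR 0) AND 0) -> 0
  row 1 [00001]: (((0 IMPLIES 1) XOR 0) AND 0) -> 0
  row 2 [00010]: (((1 IMPLIES 0) XOR 0) AND 1) -> 0
  row 3 [00011]: (((1 IMPLIES 1) XOR 0) AND 1) -> 1
  row 4 [00100]: (((0 IMPLIES 0) XOR 0) AND 0) -> 0
  row 5 [00101]: (((0 IMPLIES 1) XOR 0) AND 0) -> 0
  row 6 [00110]: (((1 IMPLIES 0) XOR 0) AND 1) -> 0
  row 7 [00111]: (((1 IMPLIES 1) XOR 0) AND 1) -> 1
  row 8 [01000]: (((0 IMPLIES 0) XOR 0) AND 0) -> 0
  row 9 [01001]: (((0 IMPLIES 1) XOR 0) AND 0) -> 0
  row 10 [01010]: (((1 IMPLIES 0) XOR 0) AND 1) -> 0
  row 11 [01011]: (((1 IMPLIES 1) XOR 0) AND 1) -> 1
  row 12 [01100]: (((0 IMPLIES 0) XOR 0) AND 0) -> 0
  row 13 [01101]: (((0 IMPLIES 1) XOR 0) AND 0) -> 0
  row 14 [01110]: (((1 IMPLIES 0) XOR 0) AND 1) -> 0
  row 15 [01111]: (((1 IMPLIES 1) XOR 0) AND 1) -> 1
  row 16 [10000]: (((0 IMPLIES 0) XOR 1) AND 0) -> 0
  row 17 [10001]: (((0 IMPLIES 1) XOR 1) AND 0) -> 0
  row 18 [10010]: (((1 IMPLIES 0) XOR 1) AND 1) -> 1
  row 19 [10011]: (((1 IMPLIES 1) XOR 1) AND 1) -> 0
  row 20 [10100]: (((0 IMPLIES 0) XOR 1) AND 0) -> 0
  row 21 [10101]: (((0 IMPLIES 1) XOR 1) AND 0) -> 0
  row 22 [10110]: (((1 IMPLIES 0) XOR 1) AND 1) -> 1
  row 23 [10111]: (((1 IMPLIES 1) XOR 1) AND 1) -> 0
  row 24 [11000]: (((0 IMPLIES 0) XOR 1) AND 0) -> 0
  row 25 [11001]: (((0 IMPLIES 1) XOR 1) AND 0) -> 0
  row 26 [11010]: (((1 IMPLIES 0) XOR 1) AND 1) -> 1
  row 27 [11011]: (((1 IMPLIES 1) XOR 1) AND 1) -> 0
  row 28 [11100]: (((0 IMPLIES 0) XOR 1) AND 0) -> 0
  row 29 [11101]: (((0 IMPLIES 1) XOR 1) AND 0) -> 0
  row 30 [11110]: (((1 IMPLIES 0) XOR 1) AND 1) -> 1
  row 31 [11111]: (((1 IMPLIES 1) XOR 1) AND 1) -> 0
Full result column, 4 rows per line (a,b,c fixed per line; d,e runs 00..11 left to right):
  rows 0-3 [a,b,c=000]: 0001  = hex 1
  rows 4-7 [a,b,c=001]: 0001  = hex 1
  rows 8-11 [a,b,c=010]: 0001  = hex 1
  rows 12-15 [a,b,c=011]: 0001  = hex 1
  rows 16-19 [a,b,c=100]: 0010  = hex 2
  rows 20-23 [a,b,c=101]: 0010  = hex 2
  rows 24-27 [a,b,c=110]: 0010  = hex 2
  rows 28-31 [a,b,c=111]: 0010  = hex 2
Output column (row 0 .. row 31) = 00010001000100010010001000100010
Output column grouped in 4s = 0001 0001 0001 0001 0010 0010 0010 0010 = 0x11112222
Convert to decimal digit by digit (value = value*16 + digit):
  1 -> 1
  1*16 + 1 = 17
  17*16 + 1 = 273
  273*16 + 1 = 4369
  4369*16 + 2 = 69906
  69906*16 + 2 = 1118498
  1118498*16 + 2 = 17895970
  17895970*16 + 2 = 286335522
Decimal = 286335522

286335522


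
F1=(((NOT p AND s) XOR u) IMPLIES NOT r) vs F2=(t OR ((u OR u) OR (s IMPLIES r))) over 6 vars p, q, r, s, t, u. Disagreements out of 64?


F1 = (((NOT p AND s) XOR u) IMPLIES NOT r)
F2 = (t OR ((u OR u) OR (s IMPLIES r)))
Evaluate both on each of 64 rows (bits = p,q,r,s,t,u):
  row 0 [000000]: F1=1 F2=1 -> 0
  row 1 [000001]: F1=1 F2=1 -> 0
  row 2 [000010]: F1=1 F2=1 -> 0
  row 3 [000011]: F1=1 F2=1 -> 0
  row 4 [000100]: F1=1 F2=0 (differ) -> 1
  (every remaining row is evaluated the same way; all 64 results are listed next)
Full result column, 8 rows per line (p,q,r fixed per line; s,t,u runs 000..111 left to right):
  rows 0-7 [p,q,r=000]: 00001000  (ones: 1)
  rows 8-15 [p,q,r=001]: 01011010  (ones: 4)
  rows 16-23 [p,q,r=010]: 00001000  (ones: 1)
  rows 24-31 [p,q,r=011]: 01011010  (ones: 4)
  rows 32-39 [p,q,r=100]: 00001000  (ones: 1)
  rows 40-47 [p,q,r=101]: 01010101  (ones: 4)
  rows 48-55 [p,q,r=110]: 00001000  (ones: 1)
  rows 56-63 [p,q,r=111]: 01010101  (ones: 4)
Disagreements = 1+4+1+4+1+4+1+4 = 20

20


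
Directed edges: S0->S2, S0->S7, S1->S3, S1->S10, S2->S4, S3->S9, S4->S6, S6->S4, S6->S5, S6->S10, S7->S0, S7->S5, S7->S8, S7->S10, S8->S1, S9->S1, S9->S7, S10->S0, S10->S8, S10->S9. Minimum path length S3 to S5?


BFS layer-by-layer from S3:
  dist 0: {S3}
  dist 1: {S9}
  dist 2: {S1, S7}
  dist 3: {S0, S5, S8, S10}
  -> S5 reached at distance 3
Shortest path length = 3

3


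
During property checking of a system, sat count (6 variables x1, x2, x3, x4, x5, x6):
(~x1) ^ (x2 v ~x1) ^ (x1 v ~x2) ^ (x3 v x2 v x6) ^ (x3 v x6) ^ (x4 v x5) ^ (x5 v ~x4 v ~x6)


CNF with 7 clauses over 6 vars (64 assignments).
An assignment satisfies CNF iff every clause has >=1 true literal.
Check each row (bits = x1,x2,x3,x4,x5,x6; clause T/F shown):
  row 0 [000000]: clauses=TTTFFFT -> 0
  row 1 [000001]: clauses=TTTTTFT -> 0
  row 2 [000010]: clauses=TTTFFTT -> 0
  row 3 [000011]: clauses=TTTTTTT -> 1
  row 4 [000100]: clauses=TTTFFTT -> 0
  (every remaining row is evaluated the same way; all 64 results are listed next)
Full result column, 8 rows per line (x1,x2,x3 fixed per line; x4,x5,x6 runs 000..111 left to right):
  rows 0-7 [x1,x2,x3=000]: 00010001  (ones: 2)
  rows 8-15 [x1,x2,x3=001]: 00111011  (ones: 5)
  rows 16-23 [x1,x2,x3=010]: 00000000  (ones: 0)
  rows 24-31 [x1,x2,x3=011]: 00000000  (ones: 0)
  rows 32-39 [x1,x2,x3=100]: 00000000  (ones: 0)
  rows 40-47 [x1,x2,x3=101]: 00000000  (ones: 0)
  rows 48-55 [x1,x2,x3=110]: 00000000  (ones: 0)
  rows 56-63 [x1,x2,x3=111]: 00000000  (ones: 0)
Satisfying assignments = 2+5+0+0+0+0+0+0 = 7

7


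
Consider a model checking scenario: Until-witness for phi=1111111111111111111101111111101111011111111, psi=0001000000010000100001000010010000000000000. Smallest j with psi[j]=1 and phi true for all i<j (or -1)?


(phi U psi) at 0: need smallest j with psi[j]=1 and phi[i]=1 for all i in [0,j).
Scan from step 0:
  step 0: phi=1, psi=0 -> continue
  step 1: phi=1, psi=0 -> continue
  step 2: phi=1, psi=0 -> continue
  step 3: psi=1 and phi held for [0,3) -> witness found
Witness step = 3

3


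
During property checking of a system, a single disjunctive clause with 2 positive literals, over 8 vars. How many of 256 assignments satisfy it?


Step 1: Total=2^8=256
Step 2: Unsat when all 2 false: 2^6=64
Step 3: Sat=256-64=192

192


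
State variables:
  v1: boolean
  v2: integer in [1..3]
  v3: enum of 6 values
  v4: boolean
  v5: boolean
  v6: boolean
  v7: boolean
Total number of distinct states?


State space = product of domain sizes of all variables.
Domain sizes:
  v1 (boolean): 2
  v2 (integer in [1..3]): 3
  v3 (enum of 6 values): 6
  v4 (boolean): 2
  v5 (boolean): 2
  v6 (boolean): 2
  v7 (boolean): 2
Product = 2 * 3 * 6 * 2 * 2 * 2 * 2 = 576

576


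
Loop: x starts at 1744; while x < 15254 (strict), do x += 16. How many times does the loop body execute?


Step 1: x goes from 1744 toward 15254 by 16; the body runs while x<15254, so iterations = ceil((bound-start)/step)
Step 2: Distance=13510
Step 3: ceil(13510/16)=845

845


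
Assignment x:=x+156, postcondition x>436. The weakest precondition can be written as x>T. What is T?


Formula: wp(x:=E, P) = P[E/x] (substitute E for x in postcondition)
Step 1: Postcondition: x>436
Step 2: Substitute x+156 for x: x+156>436
Step 3: Solve for x: x > 436-156 = 280

280


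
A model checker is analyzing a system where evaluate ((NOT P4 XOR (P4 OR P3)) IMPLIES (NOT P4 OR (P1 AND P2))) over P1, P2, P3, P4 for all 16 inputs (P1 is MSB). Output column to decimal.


Formula: ((NOT P4 XOR (P4 OR P3)) IMPLIES (NOT P4 OR (P1 AND P2))) over P1, P2, P3, P4 (16 rows)
Evaluate each row (bits = P1,P2,P3,P4, MSB first):
  row 0 [0000]: ((NOT 0 XOR (0 OR 0)) IMPLIES (NOT 0 OR (0 AND 0))) -> 1
  row 1 [0001]: ((NOT 1 XOR (1 OR 0)) IMPLIES (NOT 1 OR (0 AND 0))) -> 0
  row 2 [0010]: ((NOT 0 XOR (0 OR 1)) IMPLIES (NOT 0 OR (0 AND 0))) -> 1
  row 3 [0011]: ((NOT 1 XOR (1 OR 1)) IMPLIES (NOT 1 OR (0 AND 0))) -> 0
  row 4 [0100]: ((NOT 0 XOR (0 OR 0)) IMPLIES (NOT 0 OR (0 AND 1))) -> 1
  row 5 [0101]: ((NOT 1 XOR (1 OR 0)) IMPLIES (NOT 1 OR (0 AND 1))) -> 0
  row 6 [0110]: ((NOT 0 XOR (0 OR 1)) IMPLIES (NOT 0 OR (0 AND 1))) -> 1
  row 7 [0111]: ((NOT 1 XOR (1 OR 1)) IMPLIES (NOT 1 OR (0 AND 1))) -> 0
  row 8 [1000]: ((NOT 0 XOR (0 OR 0)) IMPLIES (NOT 0 OR (1 AND 0))) -> 1
  row 9 [1001]: ((NOT 1 XOR (1 OR 0)) IMPLIES (NOT 1 OR (1 AND 0))) -> 0
  row 10 [1010]: ((NOT 0 XOR (0 OR 1)) IMPLIES (NOT 0 OR (1 AND 0))) -> 1
  row 11 [1011]: ((NOT 1 XOR (1 OR 1)) IMPLIES (NOT 1 OR (1 AND 0))) -> 0
  row 12 [1100]: ((NOT 0 XOR (0 OR 0)) IMPLIES (NOT 0 OR (1 AND 1))) -> 1
  row 13 [1101]: ((NOT 1 XOR (1 OR 0)) IMPLIES (NOT 1 OR (1 AND 1))) -> 1
  row 14 [1110]: ((NOT 0 XOR (0 OR 1)) IMPLIES (NOT 0 OR (1 AND 1))) -> 1
  row 15 [1111]: ((NOT 1 XOR (1 OR 1)) IMPLIES (NOT 1 OR (1 AND 1))) -> 1
Full result column, 4 rows per line (P1,P2 fixed per line; P3,P4 runs 00..11 left to right):
  rows 0-3 [P1,P2=00]: 1010  = hex A
  rows 4-7 [P1,P2=01]: 1010  = hex A
  rows 8-11 [P1,P2=10]: 1010  = hex A
  rows 12-15 [P1,P2=11]: 1111  = hex F
Output column (row 0 .. row 15) = 1010101010101111
Output column grouped in 4s = 1010 1010 1010 1111 = 0xAAAF
Convert to decimal digit by digit (value = value*16 + digit):
  A -> 10
  10*16 + 10 (A) = 170
  170*16 + 10 (A) = 2730
  2730*16 + 15 (F) = 43695
Decimal = 43695

43695


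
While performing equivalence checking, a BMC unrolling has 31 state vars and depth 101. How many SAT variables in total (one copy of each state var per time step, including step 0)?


BMC unrolls to depth k, creating one copy of each state var for steps 0..k.
Step count = 101 + 1 = 102 (steps 0 through 101)
Vars per step = 31
Total = 31 * 102 = 3162

3162


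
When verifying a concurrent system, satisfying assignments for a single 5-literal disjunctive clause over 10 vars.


Step 1: Total=2^10=1024
Step 2: Unsat when all 5 false: 2^5=32
Step 3: Sat=1024-32=992

992


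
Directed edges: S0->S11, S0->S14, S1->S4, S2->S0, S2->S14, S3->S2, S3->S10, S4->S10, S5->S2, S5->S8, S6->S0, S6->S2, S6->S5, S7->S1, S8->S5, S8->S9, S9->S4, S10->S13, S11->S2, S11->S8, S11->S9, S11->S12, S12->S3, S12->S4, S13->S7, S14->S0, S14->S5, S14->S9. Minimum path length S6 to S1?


BFS layer-by-layer from S6:
  dist 0: {S6}
  dist 1: {S0, S2, S5}
  dist 2: {S8, S11, S14}
  dist 3: {S9, S12}
  dist 4: {S3, S4}
  dist 5: {S10}
  dist 6: {S13}
  dist 7: {S7}
  dist 8: {S1}
  -> S1 reached at distance 8
Shortest path length = 8

8


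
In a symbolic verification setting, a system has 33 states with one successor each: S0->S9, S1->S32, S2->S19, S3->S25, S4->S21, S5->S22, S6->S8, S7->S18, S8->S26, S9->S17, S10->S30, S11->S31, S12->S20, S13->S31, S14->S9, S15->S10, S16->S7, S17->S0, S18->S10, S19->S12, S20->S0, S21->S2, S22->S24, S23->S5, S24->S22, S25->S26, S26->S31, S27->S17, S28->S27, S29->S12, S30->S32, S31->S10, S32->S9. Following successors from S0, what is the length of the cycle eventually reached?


Trace from S0 until a state repeats:
  S0 -> S9 -> S17 -> S0
S0 first seen at step 0, revisited at step 3.
Cycle length = 3 - 0 = 3

3


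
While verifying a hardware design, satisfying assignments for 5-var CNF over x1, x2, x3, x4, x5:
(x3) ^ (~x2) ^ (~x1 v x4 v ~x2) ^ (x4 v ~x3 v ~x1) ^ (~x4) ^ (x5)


CNF with 6 clauses over 5 vars (32 assignments).
An assignment satisfies CNF iff every clause has >=1 true literal.
Check each row (bits = x1,x2,x3,x4,x5; clause T/F shown):
  row 0 [00000]: clauses=FTTTTF -> 0
  row 1 [00001]: clauses=FTTTTT -> 0
  row 2 [00010]: clauses=FTTTFF -> 0
  row 3 [00011]: clauses=FTTTFT -> 0
  row 4 [00100]: clauses=TTTTTF -> 0
  row 5 [00101]: clauses=TTTTTT -> 1
  row 6 [00110]: clauses=TTTTFF -> 0
  row 7 [00111]: clauses=TTTTFT -> 0
  row 8 [01000]: clauses=FFTTTF -> 0
  row 9 [01001]: clauses=FFTTTT -> 0
  row 10 [01010]: clauses=FFTTFF -> 0
  row 11 [01011]: clauses=FFTTFT -> 0
  row 12 [01100]: clauses=TFTTTF -> 0
  row 13 [01101]: clauses=TFTTTT -> 0
  row 14 [01110]: clauses=TFTTFF -> 0
  row 15 [01111]: clauses=TFTTFT -> 0
  row 16 [10000]: clauses=FTTTTF -> 0
  row 17 [10001]: clauses=FTTTTT -> 0
  row 18 [10010]: clauses=FTTTFF -> 0
  row 19 [10011]: clauses=FTTTFT -> 0
  row 20 [10100]: clauses=TTTFTF -> 0
  row 21 [10101]: clauses=TTTFTT -> 0
  row 22 [10110]: clauses=TTTTFF -> 0
  row 23 [10111]: clauses=TTTTFT -> 0
  row 24 [11000]: clauses=FFFTTF -> 0
  row 25 [11001]: clauses=FFFTTT -> 0
  row 26 [11010]: clauses=FFTTFF -> 0
  row 27 [11011]: clauses=FFTTFT -> 0
  row 28 [11100]: clauses=TFFFTF -> 0
  row 29 [11101]: clauses=TFFFTT -> 0
  row 30 [11110]: clauses=TFTTFF -> 0
  row 31 [11111]: clauses=TFTTFT -> 0
Full result column, 8 rows per line (x1,x2 fixed per line; x3,x4,x5 runs 000..111 left to right):
  rows 0-7 [x1,x2=00]: 00000100  (ones: 1)
  rows 8-15 [x1,x2=01]: 00000000  (ones: 0)
  rows 16-23 [x1,x2=10]: 00000000  (ones: 0)
  rows 24-31 [x1,x2=11]: 00000000  (ones: 0)
Satisfying assignments = 1+0+0+0 = 1

1


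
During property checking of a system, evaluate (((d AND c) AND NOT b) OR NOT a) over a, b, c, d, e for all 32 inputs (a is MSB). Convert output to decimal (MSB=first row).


Formula: (((d AND c) AND NOT b) OR NOT a) over a, b, c, d, e (32 rows)
Evaluate each row (bits = a,b,c,d,e, MSB first):
  row 0 [00000]: (((0 AND 0) AND NOT 0) OR NOT 0) -> 1
  row 1 [00001]: (((0 AND 0) AND NOT 0) OR NOT 0) -> 1
  row 2 [00010]: (((1 AND 0) AND NOT 0) OR NOT 0) -> 1
  row 3 [00011]: (((1 AND 0) AND NOT 0) OR NOT 0) -> 1
  row 4 [00100]: (((0 AND 1) AND NOT 0) OR NOT 0) -> 1
  row 5 [00101]: (((0 AND 1) AND NOT 0) OR NOT 0) -> 1
  row 6 [00110]: (((1 AND 1) AND NOT 0) OR NOT 0) -> 1
  row 7 [00111]: (((1 AND 1) AND NOT 0) OR NOT 0) -> 1
  row 8 [01000]: (((0 AND 0) AND NOT 1) OR NOT 0) -> 1
  row 9 [01001]: (((0 AND 0) AND NOT 1) OR NOT 0) -> 1
  row 10 [01010]: (((1 AND 0) AND NOT 1) OR NOT 0) -> 1
  row 11 [01011]: (((1 AND 0) AND NOT 1) OR NOT 0) -> 1
  row 12 [01100]: (((0 AND 1) AND NOT 1) OR NOT 0) -> 1
  row 13 [01101]: (((0 AND 1) AND NOT 1) OR NOT 0) -> 1
  row 14 [01110]: (((1 AND 1) AND NOT 1) OR NOT 0) -> 1
  row 15 [01111]: (((1 AND 1) AND NOT 1) OR NOT 0) -> 1
  row 16 [10000]: (((0 AND 0) AND NOT 0) OR NOT 1) -> 0
  row 17 [10001]: (((0 AND 0) AND NOT 0) OR NOT 1) -> 0
  row 18 [10010]: (((1 AND 0) AND NOT 0) OR NOT 1) -> 0
  row 19 [10011]: (((1 AND 0) AND NOT 0) OR NOT 1) -> 0
  row 20 [10100]: (((0 AND 1) AND NOT 0) OR NOT 1) -> 0
  row 21 [10101]: (((0 AND 1) AND NOT 0) OR NOT 1) -> 0
  row 22 [10110]: (((1 AND 1) AND NOT 0) OR NOT 1) -> 1
  row 23 [10111]: (((1 AND 1) AND NOT 0) OR NOT 1) -> 1
  row 24 [11000]: (((0 AND 0) AND NOT 1) OR NOT 1) -> 0
  row 25 [11001]: (((0 AND 0) AND NOT 1) OR NOT 1) -> 0
  row 26 [11010]: (((1 AND 0) AND NOT 1) OR NOT 1) -> 0
  row 27 [11011]: (((1 AND 0) AND NOT 1) OR NOT 1) -> 0
  row 28 [11100]: (((0 AND 1) AND NOT 1) OR NOT 1) -> 0
  row 29 [11101]: (((0 AND 1) AND NOT 1) OR NOT 1) -> 0
  row 30 [11110]: (((1 AND 1) AND NOT 1) OR NOT 1) -> 0
  row 31 [11111]: (((1 AND 1) AND NOT 1) OR NOT 1) -> 0
Full result column, 4 rows per line (a,b,c fixed per line; d,e runs 00..11 left to right):
  rows 0-3 [a,b,c=000]: 1111  = hex F
  rows 4-7 [a,b,c=001]: 1111  = hex F
  rows 8-11 [a,b,c=010]: 1111  = hex F
  rows 12-15 [a,b,c=011]: 1111  = hex F
  rows 16-19 [a,b,c=100]: 0000  = hex 0
  rows 20-23 [a,b,c=101]: 0011  = hex 3
  rows 24-27 [a,b,c=110]: 0000  = hex 0
  rows 28-31 [a,b,c=111]: 0000  = hex 0
Output column (row 0 .. row 31) = 11111111111111110000001100000000
Output column grouped in 4s = 1111 1111 1111 1111 0000 0011 0000 0000 = 0xFFFF0300
Convert to decimal digit by digit (value = value*16 + digit):
  F -> 15
  15*16 + 15 (F) = 255
  255*16 + 15 (F) = 4095
  4095*16 + 15 (F) = 65535
  65535*16 + 0 = 1048560
  1048560*16 + 3 = 16776963
  16776963*16 + 0 = 268431408
  268431408*16 + 0 = 4294902528
Decimal = 4294902528

4294902528


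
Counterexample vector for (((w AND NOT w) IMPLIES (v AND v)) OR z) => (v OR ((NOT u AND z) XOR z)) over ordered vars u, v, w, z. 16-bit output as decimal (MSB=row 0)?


F1 = (((w AND NOT w) IMPLIES (v AND v)) OR z)
F2 = (v OR ((NOT u AND z) XOR z))
Counterexample to F1=>F2 is where F1=1 and F2=0.
Evaluate each row (bits = u,v,w,z, MSB first):
  row 0 [0000]: F1=1 F2=0 -> F1&~F2 -> 1
  row 1 [0001]: F1=1 F2=0 -> F1&~F2 -> 1
  row 2 [0010]: F1=1 F2=0 -> F1&~F2 -> 1
  row 3 [0011]: F1=1 F2=0 -> F1&~F2 -> 1
  row 4 [0100]: F1=1 F2=1 -> F1&~F2 -> 0
  row 5 [0101]: F1=1 F2=1 -> F1&~F2 -> 0
  row 6 [0110]: F1=1 F2=1 -> F1&~F2 -> 0
  row 7 [0111]: F1=1 F2=1 -> F1&~F2 -> 0
  row 8 [1000]: F1=1 F2=0 -> F1&~F2 -> 1
  row 9 [1001]: F1=1 F2=1 -> F1&~F2 -> 0
  row 10 [1010]: F1=1 F2=0 -> F1&~F2 -> 1
  row 11 [1011]: F1=1 F2=1 -> F1&~F2 -> 0
  row 12 [1100]: F1=1 F2=1 -> F1&~F2 -> 0
  row 13 [1101]: F1=1 F2=1 -> F1&~F2 -> 0
  row 14 [1110]: F1=1 F2=1 -> F1&~F2 -> 0
  row 15 [1111]: F1=1 F2=1 -> F1&~F2 -> 0
Full result column, 4 rows per line (u,v fixed per line; w,z runs 00..11 left to right):
  rows 0-3 [u,v=00]: 1111  = hex F
  rows 4-7 [u,v=01]: 0000  = hex 0
  rows 8-11 [u,v=10]: 1010  = hex A
  rows 12-15 [u,v=11]: 0000  = hex 0
Counterexample vector (row 0 .. row 15) = 1111000010100000
Output column grouped in 4s = 1111 0000 1010 0000 = 0xF0A0
Convert to decimal digit by digit (value = value*16 + digit):
  F -> 15
  15*16 + 0 = 240
  240*16 + 10 (A) = 3850
  3850*16 + 0 = 61600
Decimal = 61600

61600


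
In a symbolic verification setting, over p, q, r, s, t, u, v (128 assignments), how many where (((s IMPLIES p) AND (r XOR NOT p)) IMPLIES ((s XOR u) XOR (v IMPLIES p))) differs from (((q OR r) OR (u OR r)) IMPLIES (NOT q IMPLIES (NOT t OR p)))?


F1 = (((s IMPLIES p) AND (r XOR NOT p)) IMPLIES ((s XOR u) XOR (v IMPLIES p)))
F2 = (((q OR r) OR (u OR r)) IMPLIES (NOT q IMPLIES (NOT t OR p)))
Evaluate both on each of 128 rows (bits = p,q,r,s,t,u,v):
  row 0 [0000000]: F1=1 F2=1 -> 0
  row 1 [0000001]: F1=0 F2=1 (differ) -> 1
  row 2 [0000010]: F1=0 F2=1 (differ) -> 1
  row 3 [0000011]: F1=1 F2=1 -> 0
  row 4 [0000100]: F1=1 F2=1 -> 0
  (every remaining row is evaluated the same way; all 128 results are listed next)
Full result column, 8 rows per line (p,q,r,s fixed per line; t,u,v runs 000..111 left to right):
  rows 0-7 [p,q,r,s=0000]: 01100101  (ones: 4)
  rows 8-15 [p,q,r,s=0001]: 00000011  (ones: 2)
  rows 16-23 [p,q,r,s=0010]: 00001111  (ones: 4)
  rows 24-31 [p,q,r,s=0011]: 00001111  (ones: 4)
  rows 32-39 [p,q,r,s=0100]: 01100110  (ones: 4)
  rows 40-47 [p,q,r,s=0101]: 00000000  (ones: 0)
  rows 48-55 [p,q,r,s=0110]: 00000000  (ones: 0)
  rows 56-63 [p,q,r,s=0111]: 00000000  (ones: 0)
  rows 64-71 [p,q,r,s=1000]: 00000000  (ones: 0)
  rows 72-79 [p,q,r,s=1001]: 00000000  (ones: 0)
  rows 80-87 [p,q,r,s=1010]: 00110011  (ones: 4)
  rows 88-95 [p,q,r,s=1011]: 11001100  (ones: 4)
  rows 96-103 [p,q,r,s=1100]: 00000000  (ones: 0)
  rows 104-111 [p,q,r,s=1101]: 00000000  (ones: 0)
  rows 112-119 [p,q,r,s=1110]: 00110011  (ones: 4)
  rows 120-127 [p,q,r,s=1111]: 11001100  (ones: 4)
Disagreements = 4+2+4+4+4+0+0+0+0+0+4+4+0+0+4+4 = 34

34


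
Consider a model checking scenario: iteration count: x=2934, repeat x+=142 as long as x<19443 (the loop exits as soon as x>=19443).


Step 1: x goes from 2934 toward 19443 by 142; the body runs while x<19443, so iterations = ceil((bound-start)/step)
Step 2: Distance=16509
Step 3: ceil(16509/142)=117

117


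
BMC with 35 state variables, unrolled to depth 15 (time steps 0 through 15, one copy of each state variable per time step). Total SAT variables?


BMC unrolls to depth k, creating one copy of each state var for steps 0..k.
Step count = 15 + 1 = 16 (steps 0 through 15)
Vars per step = 35
Total = 35 * 16 = 560

560


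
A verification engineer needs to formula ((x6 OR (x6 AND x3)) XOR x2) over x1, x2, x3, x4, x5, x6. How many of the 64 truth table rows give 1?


Formula: ((x6 OR (x6 AND x3)) XOR x2) over 6 vars (64 rows)
Evaluate each row (x1, x2, x3, x4, x5, x6 as bits, MSB first):
  row 0 [000000]: ((0 OR (0 AND 0)) XOR 0) -> 0
  row 1 [000001]: ((1 OR (1 AND 0)) XOR 0) -> 1
  row 2 [000010]: ((0 OR (0 AND 0)) XOR 0) -> 0
  row 3 [000011]: ((1 OR (1 AND 0)) XOR 0) -> 1
  row 4 [000100]: ((0 OR (0 AND 0)) XOR 0) -> 0
  (every remaining row is evaluated the same way; all 64 results are listed next)
Full result column, 8 rows per line (x1,x2,x3 fixed per line; x4,x5,x6 runs 000..111 left to right):
  rows 0-7 [x1,x2,x3=000]: 01010101  (ones: 4)
  rows 8-15 [x1,x2,x3=001]: 01010101  (ones: 4)
  rows 16-23 [x1,x2,x3=010]: 10101010  (ones: 4)
  rows 24-31 [x1,x2,x3=011]: 10101010  (ones: 4)
  rows 32-39 [x1,x2,x3=100]: 01010101  (ones: 4)
  rows 40-47 [x1,x2,x3=101]: 01010101  (ones: 4)
  rows 48-55 [x1,x2,x3=110]: 10101010  (ones: 4)
  rows 56-63 [x1,x2,x3=111]: 10101010  (ones: 4)
Count of 1-rows = 4+4+4+4+4+4+4+4 = 32

32


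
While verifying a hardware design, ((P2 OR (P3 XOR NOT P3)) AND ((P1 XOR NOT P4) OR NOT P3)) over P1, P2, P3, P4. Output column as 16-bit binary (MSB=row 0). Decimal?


Formula: ((P2 OR (P3 XOR NOT P3)) AND ((P1 XOR NOT P4) OR NOT P3)) over P1, P2, P3, P4 (16 rows)
Evaluate each row (bits = P1,P2,P3,P4, MSB first):
  row 0 [0000]: ((0 OR (0 XOR NOT 0)) AND ((0 XOR NOT 0) OR NOT 0)) -> 1
  row 1 [0001]: ((0 OR (0 XOR NOT 0)) AND ((0 XOR NOT 1) OR NOT 0)) -> 1
  row 2 [0010]: ((0 OR (1 XOR NOT 1)) AND ((0 XOR NOT 0) OR NOT 1)) -> 1
  row 3 [0011]: ((0 OR (1 XOR NOT 1)) AND ((0 XOR NOT 1) OR NOT 1)) -> 0
  row 4 [0100]: ((1 OR (0 XOR NOT 0)) AND ((0 XOR NOT 0) OR NOT 0)) -> 1
  row 5 [0101]: ((1 OR (0 XOR NOT 0)) AND ((0 XOR NOT 1) OR NOT 0)) -> 1
  row 6 [0110]: ((1 OR (1 XOR NOT 1)) AND ((0 XOR NOT 0) OR NOT 1)) -> 1
  row 7 [0111]: ((1 OR (1 XOR NOT 1)) AND ((0 XOR NOT 1) OR NOT 1)) -> 0
  row 8 [1000]: ((0 OR (0 XOR NOT 0)) AND ((1 XOR NOT 0) OR NOT 0)) -> 1
  row 9 [1001]: ((0 OR (0 XOR NOT 0)) AND ((1 XOR NOT 1) OR NOT 0)) -> 1
  row 10 [1010]: ((0 OR (1 XOR NOT 1)) AND ((1 XOR NOT 0) OR NOT 1)) -> 0
  row 11 [1011]: ((0 OR (1 XOR NOT 1)) AND ((1 XOR NOT 1) OR NOT 1)) -> 1
  row 12 [1100]: ((1 OR (0 XOR NOT 0)) AND ((1 XOR NOT 0) OR NOT 0)) -> 1
  row 13 [1101]: ((1 OR (0 XOR NOT 0)) AND ((1 XOR NOT 1) OR NOT 0)) -> 1
  row 14 [1110]: ((1 OR (1 XOR NOT 1)) AND ((1 XOR NOT 0) OR NOT 1)) -> 0
  row 15 [1111]: ((1 OR (1 XOR NOT 1)) AND ((1 XOR NOT 1) OR NOT 1)) -> 1
Full result column, 4 rows per line (P1,P2 fixed per line; P3,P4 runs 00..11 left to right):
  rows 0-3 [P1,P2=00]: 1110  = hex E
  rows 4-7 [P1,P2=01]: 1110  = hex E
  rows 8-11 [P1,P2=10]: 1101  = hex D
  rows 12-15 [P1,P2=11]: 1101  = hex D
Output column (row 0 .. row 15) = 1110111011011101
Output column grouped in 4s = 1110 1110 1101 1101 = 0xEEDD
Convert to decimal digit by digit (value = value*16 + digit):
  E -> 14
  14*16 + 14 (E) = 238
  238*16 + 13 (D) = 3821
  3821*16 + 13 (D) = 61149
Decimal = 61149

61149


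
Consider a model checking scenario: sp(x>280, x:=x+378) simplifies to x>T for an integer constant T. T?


Formula: sp(P, x:=E) = exists old_x. (x = E[old_x/x]) AND P[old_x/x] (old_x is the value of x before the assignment; eliminate old_x by solving x = E[old_x/x] for old_x)
Step 1: Precondition P: x>280, i.e. old_x > 280
Step 2: Assignment gives x = old_x + 378, so old_x = x - 378
Step 3: Substitute into P: x - 378 > 280
Step 4: Simplify: x > 280+378 = 658

658


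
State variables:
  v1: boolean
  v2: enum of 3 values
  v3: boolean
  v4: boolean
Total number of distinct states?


State space = product of domain sizes of all variables.
Domain sizes:
  v1 (boolean): 2
  v2 (enum of 3 values): 3
  v3 (boolean): 2
  v4 (boolean): 2
Product = 2 * 3 * 2 * 2 = 24

24


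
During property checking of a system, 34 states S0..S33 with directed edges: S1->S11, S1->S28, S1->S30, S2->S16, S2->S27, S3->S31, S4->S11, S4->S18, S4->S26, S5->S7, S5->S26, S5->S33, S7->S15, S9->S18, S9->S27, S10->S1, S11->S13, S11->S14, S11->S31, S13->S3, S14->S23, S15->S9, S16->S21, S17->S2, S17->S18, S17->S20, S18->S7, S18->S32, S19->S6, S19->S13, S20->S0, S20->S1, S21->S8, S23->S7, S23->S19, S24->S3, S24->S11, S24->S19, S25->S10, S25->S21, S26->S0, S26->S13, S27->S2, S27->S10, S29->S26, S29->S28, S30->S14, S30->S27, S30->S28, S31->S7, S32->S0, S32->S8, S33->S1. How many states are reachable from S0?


BFS from S0:
  layer 0: {S0}
Reachable set: {S0}
Count = 1

1


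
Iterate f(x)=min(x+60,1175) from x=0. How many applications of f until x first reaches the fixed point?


Step 1: x=0, cap=1175, increment=60
Step 2: x grows by 60 each step until capped at 1175; fixed point is x=1175
Step 3: iterations = ceil(1175/60) = 20

20


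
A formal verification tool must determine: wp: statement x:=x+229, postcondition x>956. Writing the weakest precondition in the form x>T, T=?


Formula: wp(x:=E, P) = P[E/x] (substitute E for x in postcondition)
Step 1: Postcondition: x>956
Step 2: Substitute x+229 for x: x+229>956
Step 3: Solve for x: x > 956-229 = 727

727


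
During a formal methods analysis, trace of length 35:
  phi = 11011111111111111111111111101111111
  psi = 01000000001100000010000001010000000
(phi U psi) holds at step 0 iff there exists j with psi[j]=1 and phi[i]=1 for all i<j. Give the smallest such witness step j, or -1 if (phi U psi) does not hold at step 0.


(phi U psi) at 0: need smallest j with psi[j]=1 and phi[i]=1 for all i in [0,j).
Scan from step 0:
  step 0: phi=1, psi=0 -> continue
  step 1: psi=1 and phi held for [0,1) -> witness found
Witness step = 1

1


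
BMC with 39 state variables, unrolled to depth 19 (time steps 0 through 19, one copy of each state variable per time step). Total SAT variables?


BMC unrolls to depth k, creating one copy of each state var for steps 0..k.
Step count = 19 + 1 = 20 (steps 0 through 19)
Vars per step = 39
Total = 39 * 20 = 780

780


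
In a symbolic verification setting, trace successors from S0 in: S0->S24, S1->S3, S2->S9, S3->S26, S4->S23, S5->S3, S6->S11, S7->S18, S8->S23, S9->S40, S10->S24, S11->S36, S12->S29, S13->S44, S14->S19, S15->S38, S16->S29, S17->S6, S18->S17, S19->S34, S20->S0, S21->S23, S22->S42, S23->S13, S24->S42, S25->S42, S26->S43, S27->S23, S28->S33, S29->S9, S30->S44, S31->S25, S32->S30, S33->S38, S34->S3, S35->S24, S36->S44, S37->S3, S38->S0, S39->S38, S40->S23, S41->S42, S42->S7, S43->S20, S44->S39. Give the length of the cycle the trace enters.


Trace from S0 until a state repeats:
  S0 -> S24 -> S42 -> S7 -> S18 -> S17 -> S6 -> S11 -> S36 -> S44 -> S39 -> S38 -> S0
S0 first seen at step 0, revisited at step 12.
Cycle length = 12 - 0 = 12

12


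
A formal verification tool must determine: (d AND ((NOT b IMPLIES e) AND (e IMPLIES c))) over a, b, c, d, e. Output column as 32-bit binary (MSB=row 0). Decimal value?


Formula: (d AND ((NOT b IMPLIES e) AND (e IMPLIES c))) over a, b, c, d, e (32 rows)
Evaluate each row (bits = a,b,c,d,e, MSB first):
  row 0 [00000]: (0 AND ((NOT 0 IMPLIES 0) AND (0 IMPLIES 0))) -> 0
  row 1 [00001]: (0 AND ((NOT 0 IMPLIES 1) AND (1 IMPLIES 0))) -> 0
  row 2 [00010]: (1 AND ((NOT 0 IMPLIES 0) AND (0 IMPLIES 0))) -> 0
  row 3 [00011]: (1 AND ((NOT 0 IMPLIES 1) AND (1 IMPLIES 0))) -> 0
  row 4 [00100]: (0 AND ((NOT 0 IMPLIES 0) AND (0 IMPLIES 1))) -> 0
  row 5 [00101]: (0 AND ((NOT 0 IMPLIES 1) AND (1 IMPLIES 1))) -> 0
  row 6 [00110]: (1 AND ((NOT 0 IMPLIES 0) AND (0 IMPLIES 1))) -> 0
  row 7 [00111]: (1 AND ((NOT 0 IMPLIES 1) AND (1 IMPLIES 1))) -> 1
  row 8 [01000]: (0 AND ((NOT 1 IMPLIES 0) AND (0 IMPLIES 0))) -> 0
  row 9 [01001]: (0 AND ((NOT 1 IMPLIES 1) AND (1 IMPLIES 0))) -> 0
  row 10 [01010]: (1 AND ((NOT 1 IMPLIES 0) AND (0 IMPLIES 0))) -> 1
  row 11 [01011]: (1 AND ((NOT 1 IMPLIES 1) AND (1 IMPLIES 0))) -> 0
  row 12 [01100]: (0 AND ((NOT 1 IMPLIES 0) AND (0 IMPLIES 1))) -> 0
  row 13 [01101]: (0 AND ((NOT 1 IMPLIES 1) AND (1 IMPLIES 1))) -> 0
  row 14 [01110]: (1 AND ((NOT 1 IMPLIES 0) AND (0 IMPLIES 1))) -> 1
  row 15 [01111]: (1 AND ((NOT 1 IMPLIES 1) AND (1 IMPLIES 1))) -> 1
  row 16 [10000]: (0 AND ((NOT 0 IMPLIES 0) AND (0 IMPLIES 0))) -> 0
  row 17 [10001]: (0 AND ((NOT 0 IMPLIES 1) AND (1 IMPLIES 0))) -> 0
  row 18 [10010]: (1 AND ((NOT 0 IMPLIES 0) AND (0 IMPLIES 0))) -> 0
  row 19 [10011]: (1 AND ((NOT 0 IMPLIES 1) AND (1 IMPLIES 0))) -> 0
  row 20 [10100]: (0 AND ((NOT 0 IMPLIES 0) AND (0 IMPLIES 1))) -> 0
  row 21 [10101]: (0 AND ((NOT 0 IMPLIES 1) AND (1 IMPLIES 1))) -> 0
  row 22 [10110]: (1 AND ((NOT 0 IMPLIES 0) AND (0 IMPLIES 1))) -> 0
  row 23 [10111]: (1 AND ((NOT 0 IMPLIES 1) AND (1 IMPLIES 1))) -> 1
  row 24 [11000]: (0 AND ((NOT 1 IMPLIES 0) AND (0 IMPLIES 0))) -> 0
  row 25 [11001]: (0 AND ((NOT 1 IMPLIES 1) AND (1 IMPLIES 0))) -> 0
  row 26 [11010]: (1 AND ((NOT 1 IMPLIES 0) AND (0 IMPLIES 0))) -> 1
  row 27 [11011]: (1 AND ((NOT 1 IMPLIES 1) AND (1 IMPLIES 0))) -> 0
  row 28 [11100]: (0 AND ((NOT 1 IMPLIES 0) AND (0 IMPLIES 1))) -> 0
  row 29 [11101]: (0 AND ((NOT 1 IMPLIES 1) AND (1 IMPLIES 1))) -> 0
  row 30 [11110]: (1 AND ((NOT 1 IMPLIES 0) AND (0 IMPLIES 1))) -> 1
  row 31 [11111]: (1 AND ((NOT 1 IMPLIES 1) AND (1 IMPLIES 1))) -> 1
Full result column, 4 rows per line (a,b,c fixed per line; d,e runs 00..11 left to right):
  rows 0-3 [a,b,c=000]: 0000  = hex 0
  rows 4-7 [a,b,c=001]: 0001  = hex 1
  rows 8-11 [a,b,c=010]: 0010  = hex 2
  rows 12-15 [a,b,c=011]: 0011  = hex 3
  rows 16-19 [a,b,c=100]: 0000  = hex 0
  rows 20-23 [a,b,c=101]: 0001  = hex 1
  rows 24-27 [a,b,c=110]: 0010  = hex 2
  rows 28-31 [a,b,c=111]: 0011  = hex 3
Output column (row 0 .. row 31) = 00000001001000110000000100100011
Output column grouped in 4s = 0000 0001 0010 0011 0000 0001 0010 0011 = 0x01230123
Convert to decimal digit by digit (value = value*16 + digit):
  0 -> 0
  0*16 + 1 = 1
  1*16 + 2 = 18
  18*16 + 3 = 291
  291*16 + 0 = 4656
  4656*16 + 1 = 74497
  74497*16 + 2 = 1191954
  1191954*16 + 3 = 19071267
Decimal = 19071267

19071267


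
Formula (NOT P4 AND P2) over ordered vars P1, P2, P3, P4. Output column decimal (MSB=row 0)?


Formula: (NOT P4 AND P2) over P1, P2, P3, P4 (16 rows)
Evaluate each row (bits = P1,P2,P3,P4, MSB first):
  row 0 [0000]: (NOT 0 AND 0) -> 0
  row 1 [0001]: (NOT 1 AND 0) -> 0
  row 2 [0010]: (NOT 0 AND 0) -> 0
  row 3 [0011]: (NOT 1 AND 0) -> 0
  row 4 [0100]: (NOT 0 AND 1) -> 1
  row 5 [0101]: (NOT 1 AND 1) -> 0
  row 6 [0110]: (NOT 0 AND 1) -> 1
  row 7 [0111]: (NOT 1 AND 1) -> 0
  row 8 [1000]: (NOT 0 AND 0) -> 0
  row 9 [1001]: (NOT 1 AND 0) -> 0
  row 10 [1010]: (NOT 0 AND 0) -> 0
  row 11 [1011]: (NOT 1 AND 0) -> 0
  row 12 [1100]: (NOT 0 AND 1) -> 1
  row 13 [1101]: (NOT 1 AND 1) -> 0
  row 14 [1110]: (NOT 0 AND 1) -> 1
  row 15 [1111]: (NOT 1 AND 1) -> 0
Full result column, 4 rows per line (P1,P2 fixed per line; P3,P4 runs 00..11 left to right):
  rows 0-3 [P1,P2=00]: 0000  = hex 0
  rows 4-7 [P1,P2=01]: 1010  = hex A
  rows 8-11 [P1,P2=10]: 0000  = hex 0
  rows 12-15 [P1,P2=11]: 1010  = hex A
Output column (row 0 .. row 15) = 0000101000001010
Output column grouped in 4s = 0000 1010 0000 1010 = 0x0A0A
Convert to decimal digit by digit (value = value*16 + digit):
  0 -> 0
  0*16 + 10 (A) = 10
  10*16 + 0 = 160
  160*16 + 10 (A) = 2570
Decimal = 2570

2570


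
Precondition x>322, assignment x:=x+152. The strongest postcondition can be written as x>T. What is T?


Formula: sp(P, x:=E) = exists old_x. (x = E[old_x/x]) AND P[old_x/x] (old_x is the value of x before the assignment; eliminate old_x by solving x = E[old_x/x] for old_x)
Step 1: Precondition P: x>322, i.e. old_x > 322
Step 2: Assignment gives x = old_x + 152, so old_x = x - 152
Step 3: Substitute into P: x - 152 > 322
Step 4: Simplify: x > 322+152 = 474

474


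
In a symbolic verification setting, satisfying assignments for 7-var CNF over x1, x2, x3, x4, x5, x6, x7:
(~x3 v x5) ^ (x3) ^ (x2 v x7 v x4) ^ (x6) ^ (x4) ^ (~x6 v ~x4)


CNF with 6 clauses over 7 vars (128 assignments).
An assignment satisfies CNF iff every clause has >=1 true literal.
Check each row (bits = x1,x2,x3,x4,x5,x6,x7; clause T/F shown):
  row 0 [0000000]: clauses=TFFFFT -> 0
  row 1 [0000001]: clauses=TFTFFT -> 0
  row 2 [0000010]: clauses=TFFTFT -> 0
  row 3 [0000011]: clauses=TFTTFT -> 0
  row 4 [0000100]: clauses=TFFFFT -> 0
  (every remaining row is evaluated the same way; all 128 results are listed next)
Full result column, 8 rows per line (x1,x2,x3,x4 fixed per line; x5,x6,x7 runs 000..111 left to right):
  rows 0-7 [x1,x2,x3,x4=0000]: 00000000  (ones: 0)
  rows 8-15 [x1,x2,x3,x4=0001]: 00000000  (ones: 0)
  rows 16-23 [x1,x2,x3,x4=0010]: 00000000  (ones: 0)
  rows 24-31 [x1,x2,x3,x4=0011]: 00000000  (ones: 0)
  rows 32-39 [x1,x2,x3,x4=0100]: 00000000  (ones: 0)
  rows 40-47 [x1,x2,x3,x4=0101]: 00000000  (ones: 0)
  rows 48-55 [x1,x2,x3,x4=0110]: 00000000  (ones: 0)
  rows 56-63 [x1,x2,x3,x4=0111]: 00000000  (ones: 0)
  rows 64-71 [x1,x2,x3,x4=1000]: 00000000  (ones: 0)
  rows 72-79 [x1,x2,x3,x4=1001]: 00000000  (ones: 0)
  rows 80-87 [x1,x2,x3,x4=1010]: 00000000  (ones: 0)
  rows 88-95 [x1,x2,x3,x4=1011]: 00000000  (ones: 0)
  rows 96-103 [x1,x2,x3,x4=1100]: 00000000  (ones: 0)
  rows 104-111 [x1,x2,x3,x4=1101]: 00000000  (ones: 0)
  rows 112-119 [x1,x2,x3,x4=1110]: 00000000  (ones: 0)
  rows 120-127 [x1,x2,x3,x4=1111]: 00000000  (ones: 0)
Satisfying assignments = 0+0+0+0+0+0+0+0+0+0+0+0+0+0+0+0 = 0

0


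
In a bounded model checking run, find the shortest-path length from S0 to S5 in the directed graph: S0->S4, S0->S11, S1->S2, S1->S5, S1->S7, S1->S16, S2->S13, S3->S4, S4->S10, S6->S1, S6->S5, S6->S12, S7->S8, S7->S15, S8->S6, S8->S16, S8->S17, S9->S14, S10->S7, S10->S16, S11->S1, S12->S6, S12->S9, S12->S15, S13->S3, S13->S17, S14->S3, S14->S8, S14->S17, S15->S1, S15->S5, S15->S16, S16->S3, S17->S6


BFS layer-by-layer from S0:
  dist 0: {S0}
  dist 1: {S4, S11}
  dist 2: {S1, S10}
  dist 3: {S2, S5, S7, S16}
  -> S5 reached at distance 3
Shortest path length = 3

3
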